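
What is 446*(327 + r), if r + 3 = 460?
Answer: 349664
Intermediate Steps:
r = 457 (r = -3 + 460 = 457)
446*(327 + r) = 446*(327 + 457) = 446*784 = 349664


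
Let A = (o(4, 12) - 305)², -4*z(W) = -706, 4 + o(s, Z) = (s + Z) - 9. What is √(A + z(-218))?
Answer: √365522/2 ≈ 302.29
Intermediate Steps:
o(s, Z) = -13 + Z + s (o(s, Z) = -4 + ((s + Z) - 9) = -4 + ((Z + s) - 9) = -4 + (-9 + Z + s) = -13 + Z + s)
z(W) = 353/2 (z(W) = -¼*(-706) = 353/2)
A = 91204 (A = ((-13 + 12 + 4) - 305)² = (3 - 305)² = (-302)² = 91204)
√(A + z(-218)) = √(91204 + 353/2) = √(182761/2) = √365522/2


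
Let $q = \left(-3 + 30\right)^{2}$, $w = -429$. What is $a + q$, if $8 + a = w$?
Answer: $292$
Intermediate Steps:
$a = -437$ ($a = -8 - 429 = -437$)
$q = 729$ ($q = 27^{2} = 729$)
$a + q = -437 + 729 = 292$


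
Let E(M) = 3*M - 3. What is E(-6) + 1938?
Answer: 1917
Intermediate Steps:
E(M) = -3 + 3*M
E(-6) + 1938 = (-3 + 3*(-6)) + 1938 = (-3 - 18) + 1938 = -21 + 1938 = 1917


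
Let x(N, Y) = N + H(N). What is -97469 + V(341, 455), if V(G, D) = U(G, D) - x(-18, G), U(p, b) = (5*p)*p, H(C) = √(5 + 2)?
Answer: 483954 - √7 ≈ 4.8395e+5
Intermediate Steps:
H(C) = √7
x(N, Y) = N + √7
U(p, b) = 5*p²
V(G, D) = 18 - √7 + 5*G² (V(G, D) = 5*G² - (-18 + √7) = 5*G² + (18 - √7) = 18 - √7 + 5*G²)
-97469 + V(341, 455) = -97469 + (18 - √7 + 5*341²) = -97469 + (18 - √7 + 5*116281) = -97469 + (18 - √7 + 581405) = -97469 + (581423 - √7) = 483954 - √7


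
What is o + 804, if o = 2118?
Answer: 2922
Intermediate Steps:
o + 804 = 2118 + 804 = 2922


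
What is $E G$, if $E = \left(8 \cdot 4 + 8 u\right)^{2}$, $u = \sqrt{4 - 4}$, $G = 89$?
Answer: $91136$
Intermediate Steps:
$u = 0$ ($u = \sqrt{0} = 0$)
$E = 1024$ ($E = \left(8 \cdot 4 + 8 \cdot 0\right)^{2} = \left(32 + 0\right)^{2} = 32^{2} = 1024$)
$E G = 1024 \cdot 89 = 91136$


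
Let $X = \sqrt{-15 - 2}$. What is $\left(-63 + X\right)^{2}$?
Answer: $\left(63 - i \sqrt{17}\right)^{2} \approx 3952.0 - 519.51 i$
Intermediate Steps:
$X = i \sqrt{17}$ ($X = \sqrt{-17} = i \sqrt{17} \approx 4.1231 i$)
$\left(-63 + X\right)^{2} = \left(-63 + i \sqrt{17}\right)^{2}$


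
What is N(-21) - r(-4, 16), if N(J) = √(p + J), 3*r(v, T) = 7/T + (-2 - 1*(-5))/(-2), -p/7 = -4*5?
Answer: 17/48 + √119 ≈ 11.263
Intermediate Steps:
p = 140 (p = -(-28)*5 = -7*(-20) = 140)
r(v, T) = -½ + 7/(3*T) (r(v, T) = (7/T + (-2 - 1*(-5))/(-2))/3 = (7/T + (-2 + 5)*(-½))/3 = (7/T + 3*(-½))/3 = (7/T - 3/2)/3 = (-3/2 + 7/T)/3 = -½ + 7/(3*T))
N(J) = √(140 + J)
N(-21) - r(-4, 16) = √(140 - 21) - (14 - 3*16)/(6*16) = √119 - (14 - 48)/(6*16) = √119 - (-34)/(6*16) = √119 - 1*(-17/48) = √119 + 17/48 = 17/48 + √119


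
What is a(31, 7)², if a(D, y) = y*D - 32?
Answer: 34225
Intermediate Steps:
a(D, y) = -32 + D*y (a(D, y) = D*y - 32 = -32 + D*y)
a(31, 7)² = (-32 + 31*7)² = (-32 + 217)² = 185² = 34225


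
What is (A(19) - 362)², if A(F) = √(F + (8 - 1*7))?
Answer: 131064 - 1448*√5 ≈ 1.2783e+5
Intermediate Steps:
A(F) = √(1 + F) (A(F) = √(F + (8 - 7)) = √(F + 1) = √(1 + F))
(A(19) - 362)² = (√(1 + 19) - 362)² = (√20 - 362)² = (2*√5 - 362)² = (-362 + 2*√5)²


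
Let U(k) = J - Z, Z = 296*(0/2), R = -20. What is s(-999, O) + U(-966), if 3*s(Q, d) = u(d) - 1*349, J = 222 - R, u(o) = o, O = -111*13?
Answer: -1066/3 ≈ -355.33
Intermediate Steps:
O = -1443
J = 242 (J = 222 - 1*(-20) = 222 + 20 = 242)
Z = 0 (Z = 296*(0*(½)) = 296*0 = 0)
U(k) = 242 (U(k) = 242 - 1*0 = 242 + 0 = 242)
s(Q, d) = -349/3 + d/3 (s(Q, d) = (d - 1*349)/3 = (d - 349)/3 = (-349 + d)/3 = -349/3 + d/3)
s(-999, O) + U(-966) = (-349/3 + (⅓)*(-1443)) + 242 = (-349/3 - 481) + 242 = -1792/3 + 242 = -1066/3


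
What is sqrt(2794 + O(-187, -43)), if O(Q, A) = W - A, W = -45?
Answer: 2*sqrt(698) ≈ 52.839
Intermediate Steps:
O(Q, A) = -45 - A
sqrt(2794 + O(-187, -43)) = sqrt(2794 + (-45 - 1*(-43))) = sqrt(2794 + (-45 + 43)) = sqrt(2794 - 2) = sqrt(2792) = 2*sqrt(698)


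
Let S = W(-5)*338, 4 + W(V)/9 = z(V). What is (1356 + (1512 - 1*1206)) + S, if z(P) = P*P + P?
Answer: 50334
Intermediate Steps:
z(P) = P + P² (z(P) = P² + P = P + P²)
W(V) = -36 + 9*V*(1 + V) (W(V) = -36 + 9*(V*(1 + V)) = -36 + 9*V*(1 + V))
S = 48672 (S = (-36 + 9*(-5)*(1 - 5))*338 = (-36 + 9*(-5)*(-4))*338 = (-36 + 180)*338 = 144*338 = 48672)
(1356 + (1512 - 1*1206)) + S = (1356 + (1512 - 1*1206)) + 48672 = (1356 + (1512 - 1206)) + 48672 = (1356 + 306) + 48672 = 1662 + 48672 = 50334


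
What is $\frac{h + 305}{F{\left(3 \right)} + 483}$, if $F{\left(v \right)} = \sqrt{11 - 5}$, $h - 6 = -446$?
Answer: $- \frac{21735}{77761} + \frac{45 \sqrt{6}}{77761} \approx -0.27809$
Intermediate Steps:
$h = -440$ ($h = 6 - 446 = -440$)
$F{\left(v \right)} = \sqrt{6}$
$\frac{h + 305}{F{\left(3 \right)} + 483} = \frac{-440 + 305}{\sqrt{6} + 483} = - \frac{135}{483 + \sqrt{6}}$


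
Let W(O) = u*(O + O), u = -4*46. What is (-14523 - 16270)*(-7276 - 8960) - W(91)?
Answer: 499988636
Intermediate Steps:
u = -184
W(O) = -368*O (W(O) = -184*(O + O) = -368*O)
(-14523 - 16270)*(-7276 - 8960) - W(91) = (-14523 - 16270)*(-7276 - 8960) - (-368)*91 = -30793*(-16236) - 1*(-33488) = 499955148 + 33488 = 499988636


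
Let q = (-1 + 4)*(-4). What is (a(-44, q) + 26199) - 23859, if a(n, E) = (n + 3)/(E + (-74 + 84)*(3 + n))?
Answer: 987521/422 ≈ 2340.1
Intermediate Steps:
q = -12 (q = 3*(-4) = -12)
a(n, E) = (3 + n)/(30 + E + 10*n) (a(n, E) = (3 + n)/(E + 10*(3 + n)) = (3 + n)/(E + (30 + 10*n)) = (3 + n)/(30 + E + 10*n))
(a(-44, q) + 26199) - 23859 = ((3 - 44)/(30 - 12 + 10*(-44)) + 26199) - 23859 = (-41/(30 - 12 - 440) + 26199) - 23859 = (-41/(-422) + 26199) - 23859 = (-1/422*(-41) + 26199) - 23859 = (41/422 + 26199) - 23859 = 11056019/422 - 23859 = 987521/422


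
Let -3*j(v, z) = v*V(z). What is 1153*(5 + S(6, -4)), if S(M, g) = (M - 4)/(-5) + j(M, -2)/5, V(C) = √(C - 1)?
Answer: 26519/5 - 2306*I*√3/5 ≈ 5303.8 - 798.82*I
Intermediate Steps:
V(C) = √(-1 + C)
j(v, z) = -v*√(-1 + z)/3
S(M, g) = ⅘ - M/5 - I*M*√3/15 (S(M, g) = (M - 4)/(-5) - M*√(-1 - 2)/3/5 = (-4 + M)*(-⅕) - M*√(-3)/3*(⅕) = (⅘ - M/5) - M*I*√3/3*(⅕) = (⅘ - M/5) - I*M*√3/3*(⅕) = (⅘ - M/5) - I*M*√3/15 = ⅘ - M/5 - I*M*√3/15)
1153*(5 + S(6, -4)) = 1153*(5 + (⅘ - ⅕*6 - 1/15*I*6*√3)) = 1153*(5 + (⅘ - 6/5 - 2*I*√3/5)) = 1153*(5 + (-⅖ - 2*I*√3/5)) = 1153*(23/5 - 2*I*√3/5) = 26519/5 - 2306*I*√3/5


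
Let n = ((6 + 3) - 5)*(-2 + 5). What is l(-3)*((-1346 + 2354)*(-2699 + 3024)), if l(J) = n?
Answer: 3931200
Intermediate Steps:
n = 12 (n = (9 - 5)*3 = 4*3 = 12)
l(J) = 12
l(-3)*((-1346 + 2354)*(-2699 + 3024)) = 12*((-1346 + 2354)*(-2699 + 3024)) = 12*(1008*325) = 12*327600 = 3931200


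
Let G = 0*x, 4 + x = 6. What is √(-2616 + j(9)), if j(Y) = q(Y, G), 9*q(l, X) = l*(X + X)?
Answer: 2*I*√654 ≈ 51.147*I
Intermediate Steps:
x = 2 (x = -4 + 6 = 2)
G = 0 (G = 0*2 = 0)
q(l, X) = 2*X*l/9 (q(l, X) = (l*(X + X))/9 = (l*(2*X))/9 = (2*X*l)/9 = 2*X*l/9)
j(Y) = 0 (j(Y) = (2/9)*0*Y = 0)
√(-2616 + j(9)) = √(-2616 + 0) = √(-2616) = 2*I*√654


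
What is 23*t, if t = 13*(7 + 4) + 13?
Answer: 3588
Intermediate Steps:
t = 156 (t = 13*11 + 13 = 143 + 13 = 156)
23*t = 23*156 = 3588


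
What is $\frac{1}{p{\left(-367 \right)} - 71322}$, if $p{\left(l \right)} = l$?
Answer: $- \frac{1}{71689} \approx -1.3949 \cdot 10^{-5}$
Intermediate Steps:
$\frac{1}{p{\left(-367 \right)} - 71322} = \frac{1}{-367 - 71322} = \frac{1}{-71689} = - \frac{1}{71689}$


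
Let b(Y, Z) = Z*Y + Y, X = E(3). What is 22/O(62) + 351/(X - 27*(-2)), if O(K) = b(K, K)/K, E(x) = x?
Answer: 7789/1197 ≈ 6.5071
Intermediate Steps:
X = 3
b(Y, Z) = Y + Y*Z (b(Y, Z) = Y*Z + Y = Y + Y*Z)
O(K) = 1 + K (O(K) = (K*(1 + K))/K = 1 + K)
22/O(62) + 351/(X - 27*(-2)) = 22/(1 + 62) + 351/(3 - 27*(-2)) = 22/63 + 351/(3 + 54) = 22*(1/63) + 351/57 = 22/63 + 351*(1/57) = 22/63 + 117/19 = 7789/1197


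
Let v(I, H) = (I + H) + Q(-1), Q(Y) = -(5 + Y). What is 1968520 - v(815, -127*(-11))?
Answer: 1966312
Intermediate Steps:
Q(Y) = -5 - Y
v(I, H) = -4 + H + I (v(I, H) = (I + H) + (-5 - 1*(-1)) = (H + I) + (-5 + 1) = (H + I) - 4 = -4 + H + I)
1968520 - v(815, -127*(-11)) = 1968520 - (-4 - 127*(-11) + 815) = 1968520 - (-4 + 1397 + 815) = 1968520 - 1*2208 = 1968520 - 2208 = 1966312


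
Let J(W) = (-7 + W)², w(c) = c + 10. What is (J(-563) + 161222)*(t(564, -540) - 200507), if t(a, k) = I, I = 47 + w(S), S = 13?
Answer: -97436835314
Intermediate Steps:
w(c) = 10 + c
I = 70 (I = 47 + (10 + 13) = 47 + 23 = 70)
t(a, k) = 70
(J(-563) + 161222)*(t(564, -540) - 200507) = ((-7 - 563)² + 161222)*(70 - 200507) = ((-570)² + 161222)*(-200437) = (324900 + 161222)*(-200437) = 486122*(-200437) = -97436835314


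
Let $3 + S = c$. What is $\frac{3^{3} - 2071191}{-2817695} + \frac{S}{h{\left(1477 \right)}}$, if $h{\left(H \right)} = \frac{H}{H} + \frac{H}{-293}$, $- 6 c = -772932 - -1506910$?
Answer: $\frac{151497633325129}{5004226320} \approx 30274.0$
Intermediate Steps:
$c = - \frac{366989}{3}$ ($c = - \frac{-772932 - -1506910}{6} = - \frac{-772932 + 1506910}{6} = \left(- \frac{1}{6}\right) 733978 = - \frac{366989}{3} \approx -1.2233 \cdot 10^{5}$)
$S = - \frac{366998}{3}$ ($S = -3 - \frac{366989}{3} = - \frac{366998}{3} \approx -1.2233 \cdot 10^{5}$)
$h{\left(H \right)} = 1 - \frac{H}{293}$ ($h{\left(H \right)} = 1 + H \left(- \frac{1}{293}\right) = 1 - \frac{H}{293}$)
$\frac{3^{3} - 2071191}{-2817695} + \frac{S}{h{\left(1477 \right)}} = \frac{3^{3} - 2071191}{-2817695} - \frac{366998}{3 \left(1 - \frac{1477}{293}\right)} = \left(27 - 2071191\right) \left(- \frac{1}{2817695}\right) - \frac{366998}{3 \left(1 - \frac{1477}{293}\right)} = \left(-2071164\right) \left(- \frac{1}{2817695}\right) - \frac{366998}{3 \left(- \frac{1184}{293}\right)} = \frac{2071164}{2817695} - - \frac{53765207}{1776} = \frac{2071164}{2817695} + \frac{53765207}{1776} = \frac{151497633325129}{5004226320}$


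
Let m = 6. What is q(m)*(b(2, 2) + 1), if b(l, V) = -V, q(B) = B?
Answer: -6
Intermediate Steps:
q(m)*(b(2, 2) + 1) = 6*(-1*2 + 1) = 6*(-2 + 1) = 6*(-1) = -6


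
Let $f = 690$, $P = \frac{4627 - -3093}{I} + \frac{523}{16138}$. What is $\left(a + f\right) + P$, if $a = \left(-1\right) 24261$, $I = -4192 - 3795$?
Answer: $- \frac{3038285737785}{128894206} \approx -23572.0$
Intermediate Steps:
$I = -7987$
$a = -24261$
$P = - \frac{120408159}{128894206}$ ($P = \frac{4627 - -3093}{-7987} + \frac{523}{16138} = \left(4627 + 3093\right) \left(- \frac{1}{7987}\right) + 523 \cdot \frac{1}{16138} = 7720 \left(- \frac{1}{7987}\right) + \frac{523}{16138} = - \frac{7720}{7987} + \frac{523}{16138} = - \frac{120408159}{128894206} \approx -0.93416$)
$\left(a + f\right) + P = \left(-24261 + 690\right) - \frac{120408159}{128894206} = -23571 - \frac{120408159}{128894206} = - \frac{3038285737785}{128894206}$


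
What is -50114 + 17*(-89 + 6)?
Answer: -51525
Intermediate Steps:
-50114 + 17*(-89 + 6) = -50114 + 17*(-83) = -50114 - 1411 = -51525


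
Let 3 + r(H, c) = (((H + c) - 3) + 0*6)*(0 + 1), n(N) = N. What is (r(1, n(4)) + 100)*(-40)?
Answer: -3960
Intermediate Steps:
r(H, c) = -6 + H + c (r(H, c) = -3 + (((H + c) - 3) + 0*6)*(0 + 1) = -3 + ((-3 + H + c) + 0)*1 = -3 + (-3 + H + c)*1 = -3 + (-3 + H + c) = -6 + H + c)
(r(1, n(4)) + 100)*(-40) = ((-6 + 1 + 4) + 100)*(-40) = (-1 + 100)*(-40) = 99*(-40) = -3960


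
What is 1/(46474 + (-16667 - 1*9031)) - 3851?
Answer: -80008375/20776 ≈ -3851.0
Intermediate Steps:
1/(46474 + (-16667 - 1*9031)) - 3851 = 1/(46474 + (-16667 - 9031)) - 3851 = 1/(46474 - 25698) - 3851 = 1/20776 - 3851 = -80008375/20776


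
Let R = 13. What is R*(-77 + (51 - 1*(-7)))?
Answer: -247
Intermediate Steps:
R*(-77 + (51 - 1*(-7))) = 13*(-77 + (51 - 1*(-7))) = 13*(-77 + (51 + 7)) = 13*(-77 + 58) = 13*(-19) = -247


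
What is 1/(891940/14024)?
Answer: 3506/222985 ≈ 0.015723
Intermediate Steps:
1/(891940/14024) = 1/(891940*(1/14024)) = 1/(222985/3506) = 3506/222985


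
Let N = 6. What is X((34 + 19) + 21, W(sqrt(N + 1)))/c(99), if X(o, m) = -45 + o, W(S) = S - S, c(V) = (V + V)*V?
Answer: 29/19602 ≈ 0.0014794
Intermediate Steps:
c(V) = 2*V**2 (c(V) = (2*V)*V = 2*V**2)
W(S) = 0
X((34 + 19) + 21, W(sqrt(N + 1)))/c(99) = (-45 + ((34 + 19) + 21))/((2*99**2)) = (-45 + (53 + 21))/((2*9801)) = (-45 + 74)/19602 = 29*(1/19602) = 29/19602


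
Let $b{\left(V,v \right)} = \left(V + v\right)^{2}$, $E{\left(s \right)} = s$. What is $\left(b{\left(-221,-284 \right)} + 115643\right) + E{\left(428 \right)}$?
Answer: $371096$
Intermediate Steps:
$\left(b{\left(-221,-284 \right)} + 115643\right) + E{\left(428 \right)} = \left(\left(-221 - 284\right)^{2} + 115643\right) + 428 = \left(\left(-505\right)^{2} + 115643\right) + 428 = \left(255025 + 115643\right) + 428 = 370668 + 428 = 371096$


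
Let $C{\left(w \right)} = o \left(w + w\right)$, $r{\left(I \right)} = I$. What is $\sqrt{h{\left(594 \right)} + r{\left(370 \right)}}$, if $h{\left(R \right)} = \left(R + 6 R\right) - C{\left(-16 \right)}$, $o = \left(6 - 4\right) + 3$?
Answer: $4 \sqrt{293} \approx 68.469$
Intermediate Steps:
$o = 5$ ($o = \left(6 - 4\right) + 3 = 2 + 3 = 5$)
$C{\left(w \right)} = 10 w$ ($C{\left(w \right)} = 5 \left(w + w\right) = 5 \cdot 2 w = 10 w$)
$h{\left(R \right)} = 160 + 7 R$ ($h{\left(R \right)} = \left(R + 6 R\right) - 10 \left(-16\right) = 7 R - -160 = 7 R + 160 = 160 + 7 R$)
$\sqrt{h{\left(594 \right)} + r{\left(370 \right)}} = \sqrt{\left(160 + 7 \cdot 594\right) + 370} = \sqrt{\left(160 + 4158\right) + 370} = \sqrt{4318 + 370} = \sqrt{4688} = 4 \sqrt{293}$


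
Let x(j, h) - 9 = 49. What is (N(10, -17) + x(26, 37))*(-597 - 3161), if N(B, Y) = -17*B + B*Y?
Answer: 1059756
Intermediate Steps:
x(j, h) = 58 (x(j, h) = 9 + 49 = 58)
(N(10, -17) + x(26, 37))*(-597 - 3161) = (10*(-17 - 17) + 58)*(-597 - 3161) = (10*(-34) + 58)*(-3758) = (-340 + 58)*(-3758) = -282*(-3758) = 1059756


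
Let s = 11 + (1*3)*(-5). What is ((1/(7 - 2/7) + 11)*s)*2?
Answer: -4192/47 ≈ -89.192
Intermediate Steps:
s = -4 (s = 11 + 3*(-5) = 11 - 15 = -4)
((1/(7 - 2/7) + 11)*s)*2 = ((1/(7 - 2/7) + 11)*(-4))*2 = ((1/(47/7) + 11)*(-4))*2 = ((7/47 + 11)*(-4))*2 = ((524/47)*(-4))*2 = -2096/47*2 = -4192/47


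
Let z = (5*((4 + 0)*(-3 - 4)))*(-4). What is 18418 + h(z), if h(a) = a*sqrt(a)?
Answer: 18418 + 2240*sqrt(35) ≈ 31670.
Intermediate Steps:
z = 560 (z = (5*(4*(-7)))*(-4) = (5*(-28))*(-4) = -140*(-4) = 560)
h(a) = a**(3/2)
18418 + h(z) = 18418 + 560**(3/2) = 18418 + 2240*sqrt(35)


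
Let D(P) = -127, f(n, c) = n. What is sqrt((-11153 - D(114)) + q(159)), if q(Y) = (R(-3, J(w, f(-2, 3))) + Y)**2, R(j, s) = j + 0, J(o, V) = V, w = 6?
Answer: 11*sqrt(110) ≈ 115.37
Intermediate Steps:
R(j, s) = j
q(Y) = (-3 + Y)**2
sqrt((-11153 - D(114)) + q(159)) = sqrt((-11153 - 1*(-127)) + (-3 + 159)**2) = sqrt((-11153 + 127) + 156**2) = sqrt(-11026 + 24336) = sqrt(13310) = 11*sqrt(110)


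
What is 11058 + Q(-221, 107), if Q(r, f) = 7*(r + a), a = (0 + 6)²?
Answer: 9763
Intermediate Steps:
a = 36 (a = 6² = 36)
Q(r, f) = 252 + 7*r (Q(r, f) = 7*(r + 36) = 7*(36 + r) = 252 + 7*r)
11058 + Q(-221, 107) = 11058 + (252 + 7*(-221)) = 11058 + (252 - 1547) = 11058 - 1295 = 9763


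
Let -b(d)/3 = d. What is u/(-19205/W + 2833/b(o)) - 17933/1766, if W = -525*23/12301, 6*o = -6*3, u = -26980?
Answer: -31826090287/2764653574 ≈ -11.512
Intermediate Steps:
o = -3 (o = (-6*3)/6 = (⅙)*(-18) = -3)
W = -12075/12301 (W = -12075*1/12301 = -12075/12301 ≈ -0.98163)
b(d) = -3*d
u/(-19205/W + 2833/b(o)) - 17933/1766 = -26980/(-19205/(-12075/12301) + 2833/((-3*(-3)))) - 17933/1766 = -26980/(-19205*(-12301/12075) + 2833/9) - 17933*1/1766 = -26980/(2054267/105 + 2833*(⅑)) - 17933/1766 = -26980/(2054267/105 + 2833/9) - 17933/1766 = -26980/6261956/315 - 17933/1766 = -26980*315/6261956 - 17933/1766 = -2124675/1565489 - 17933/1766 = -31826090287/2764653574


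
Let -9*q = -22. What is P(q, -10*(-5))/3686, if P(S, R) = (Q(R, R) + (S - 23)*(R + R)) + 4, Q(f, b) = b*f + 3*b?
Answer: 2693/16587 ≈ 0.16236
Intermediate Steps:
Q(f, b) = 3*b + b*f
q = 22/9 (q = -⅑*(-22) = 22/9 ≈ 2.4444)
P(S, R) = 4 + R*(3 + R) + 2*R*(-23 + S) (P(S, R) = (R*(3 + R) + (S - 23)*(R + R)) + 4 = (R*(3 + R) + (-23 + S)*(2*R)) + 4 = (R*(3 + R) + 2*R*(-23 + S)) + 4 = 4 + R*(3 + R) + 2*R*(-23 + S))
P(q, -10*(-5))/3686 = (4 + (-10*(-5))² - (-430)*(-5) + 2*(-10*(-5))*(22/9))/3686 = (4 + 50² - 43*50 + 2*50*(22/9))*(1/3686) = (4 + 2500 - 2150 + 2200/9)*(1/3686) = (5386/9)*(1/3686) = 2693/16587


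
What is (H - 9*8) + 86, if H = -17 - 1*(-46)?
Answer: 43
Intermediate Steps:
H = 29 (H = -17 + 46 = 29)
(H - 9*8) + 86 = (29 - 9*8) + 86 = (29 - 72) + 86 = -43 + 86 = 43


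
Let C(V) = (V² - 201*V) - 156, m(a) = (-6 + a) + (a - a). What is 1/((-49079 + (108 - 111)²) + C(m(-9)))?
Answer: -1/45986 ≈ -2.1746e-5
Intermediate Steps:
m(a) = -6 + a (m(a) = (-6 + a) + 0 = -6 + a)
C(V) = -156 + V² - 201*V
1/((-49079 + (108 - 111)²) + C(m(-9))) = 1/((-49079 + (108 - 111)²) + (-156 + (-6 - 9)² - 201*(-6 - 9))) = 1/((-49079 + (-3)²) + (-156 + (-15)² - 201*(-15))) = 1/((-49079 + 9) + (-156 + 225 + 3015)) = 1/(-49070 + 3084) = 1/(-45986) = -1/45986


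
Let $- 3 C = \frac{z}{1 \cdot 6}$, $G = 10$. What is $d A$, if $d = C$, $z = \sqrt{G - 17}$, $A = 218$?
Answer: $- \frac{109 i \sqrt{7}}{9} \approx - 32.043 i$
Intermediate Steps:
$z = i \sqrt{7}$ ($z = \sqrt{10 - 17} = \sqrt{-7} = i \sqrt{7} \approx 2.6458 i$)
$C = - \frac{i \sqrt{7}}{18}$ ($C = - \frac{i \sqrt{7} \frac{1}{1 \cdot 6}}{3} = - \frac{i \sqrt{7} \cdot \frac{1}{6}}{3} = - \frac{\frac{1}{6} i \sqrt{7}}{3} = - \frac{i \sqrt{7}}{18} \approx - 0.14699 i$)
$d = - \frac{i \sqrt{7}}{18} \approx - 0.14699 i$
$d A = - \frac{i \sqrt{7}}{18} \cdot 218 = - \frac{109 i \sqrt{7}}{9}$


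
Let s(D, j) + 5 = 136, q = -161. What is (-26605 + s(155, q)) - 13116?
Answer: -39590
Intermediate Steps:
s(D, j) = 131 (s(D, j) = -5 + 136 = 131)
(-26605 + s(155, q)) - 13116 = (-26605 + 131) - 13116 = -26474 - 13116 = -39590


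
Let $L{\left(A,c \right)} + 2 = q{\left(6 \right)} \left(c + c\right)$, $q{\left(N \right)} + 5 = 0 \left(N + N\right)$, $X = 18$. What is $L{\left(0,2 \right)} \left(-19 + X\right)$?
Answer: $22$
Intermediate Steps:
$q{\left(N \right)} = -5$ ($q{\left(N \right)} = -5 + 0 \left(N + N\right) = -5 + 0 \cdot 2 N = -5 + 0 = -5$)
$L{\left(A,c \right)} = -2 - 10 c$ ($L{\left(A,c \right)} = -2 - 5 \left(c + c\right) = -2 - 5 \cdot 2 c = -2 - 10 c$)
$L{\left(0,2 \right)} \left(-19 + X\right) = \left(-2 - 20\right) \left(-19 + 18\right) = \left(-2 - 20\right) \left(-1\right) = \left(-22\right) \left(-1\right) = 22$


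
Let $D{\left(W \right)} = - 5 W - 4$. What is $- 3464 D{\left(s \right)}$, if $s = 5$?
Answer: $100456$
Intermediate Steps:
$D{\left(W \right)} = -4 - 5 W$
$- 3464 D{\left(s \right)} = - 3464 \left(-4 - 25\right) = \left(-3464\right) \left(-29\right) = 100456$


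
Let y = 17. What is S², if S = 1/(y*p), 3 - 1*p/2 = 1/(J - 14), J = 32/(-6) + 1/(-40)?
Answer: 5396329/58093532676 ≈ 9.2890e-5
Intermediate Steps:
J = -643/120 (J = 32*(-⅙) + 1*(-1/40) = -16/3 - 1/40 = -643/120 ≈ -5.3583)
p = 14178/2323 (p = 6 - 2/(-643/120 - 14) = 6 - 2/(-2323/120) = 6 - 2*(-120/2323) = 6 + 240/2323 = 14178/2323 ≈ 6.1033)
S = 2323/241026 (S = 1/(17*(14178/2323)) = (1/17)*(2323/14178) = 2323/241026 ≈ 0.0096380)
S² = (2323/241026)² = 5396329/58093532676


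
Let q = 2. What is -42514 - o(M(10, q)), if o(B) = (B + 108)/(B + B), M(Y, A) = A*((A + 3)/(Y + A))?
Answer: -425793/10 ≈ -42579.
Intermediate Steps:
M(Y, A) = A*(3 + A)/(A + Y) (M(Y, A) = A*((3 + A)/(A + Y)) = A*(3 + A)/(A + Y))
o(B) = (108 + B)/(2*B) (o(B) = (108 + B)/((2*B)) = (108 + B)*(1/(2*B)) = (108 + B)/(2*B))
-42514 - o(M(10, q)) = -42514 - (108 + 2*(3 + 2)/(2 + 10))/(2*(2*(3 + 2)/(2 + 10))) = -42514 - (108 + 2*5/12)/(2*(2*5/12)) = -42514 - (108 + 2*(1/12)*5)/(2*(2*(1/12)*5)) = -42514 - (108 + ⅚)/(2*⅚) = -42514 - 6*653/(2*5*6) = -42514 - 1*653/10 = -42514 - 653/10 = -425793/10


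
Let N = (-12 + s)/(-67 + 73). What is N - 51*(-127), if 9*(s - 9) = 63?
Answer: 19433/3 ≈ 6477.7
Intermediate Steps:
s = 16 (s = 9 + (⅑)*63 = 9 + 7 = 16)
N = ⅔ (N = (-12 + 16)/(-67 + 73) = 4/6 = 4*(⅙) = ⅔ ≈ 0.66667)
N - 51*(-127) = ⅔ - 51*(-127) = ⅔ + 6477 = 19433/3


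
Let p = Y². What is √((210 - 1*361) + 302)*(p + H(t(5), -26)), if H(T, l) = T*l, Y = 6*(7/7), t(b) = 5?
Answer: -94*√151 ≈ -1155.1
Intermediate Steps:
Y = 6 (Y = 6*(7*(⅐)) = 6*1 = 6)
p = 36 (p = 6² = 36)
√((210 - 1*361) + 302)*(p + H(t(5), -26)) = √((210 - 1*361) + 302)*(36 + 5*(-26)) = √((210 - 361) + 302)*(36 - 130) = √(-151 + 302)*(-94) = √151*(-94) = -94*√151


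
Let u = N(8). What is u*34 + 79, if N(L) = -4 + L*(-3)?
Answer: -873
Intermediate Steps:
N(L) = -4 - 3*L
u = -28 (u = -4 - 3*8 = -4 - 24 = -28)
u*34 + 79 = -28*34 + 79 = -952 + 79 = -873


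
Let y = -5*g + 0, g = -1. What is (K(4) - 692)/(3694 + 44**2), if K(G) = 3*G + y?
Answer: -135/1126 ≈ -0.11989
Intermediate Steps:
y = 5 (y = -5*(-1) + 0 = 5 + 0 = 5)
K(G) = 5 + 3*G (K(G) = 3*G + 5 = 5 + 3*G)
(K(4) - 692)/(3694 + 44**2) = ((5 + 3*4) - 692)/(3694 + 44**2) = ((5 + 12) - 692)/(3694 + 1936) = (17 - 692)/5630 = -675*1/5630 = -135/1126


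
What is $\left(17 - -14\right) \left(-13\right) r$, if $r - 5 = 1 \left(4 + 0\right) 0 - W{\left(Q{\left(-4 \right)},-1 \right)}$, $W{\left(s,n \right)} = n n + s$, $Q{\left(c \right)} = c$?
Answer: $-3224$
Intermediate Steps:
$W{\left(s,n \right)} = s + n^{2}$ ($W{\left(s,n \right)} = n^{2} + s = s + n^{2}$)
$r = 8$ ($r = 5 + \left(1 \left(4 + 0\right) 0 - \left(-4 + \left(-1\right)^{2}\right)\right) = 5 + \left(1 \cdot 4 \cdot 0 - \left(-4 + 1\right)\right) = 5 + \left(4 \cdot 0 - -3\right) = 5 + \left(0 + 3\right) = 5 + 3 = 8$)
$\left(17 - -14\right) \left(-13\right) r = \left(17 - -14\right) \left(-13\right) 8 = \left(17 + 14\right) \left(-13\right) 8 = 31 \left(-13\right) 8 = \left(-403\right) 8 = -3224$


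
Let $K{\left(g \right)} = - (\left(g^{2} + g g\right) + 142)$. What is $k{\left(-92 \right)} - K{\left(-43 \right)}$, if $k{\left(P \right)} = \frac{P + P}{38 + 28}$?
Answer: $\frac{126628}{33} \approx 3837.2$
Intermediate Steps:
$K{\left(g \right)} = -142 - 2 g^{2}$ ($K{\left(g \right)} = - (\left(g^{2} + g^{2}\right) + 142) = - (2 g^{2} + 142) = - (142 + 2 g^{2}) = -142 - 2 g^{2}$)
$k{\left(P \right)} = \frac{P}{33}$ ($k{\left(P \right)} = \frac{2 P}{66} = 2 P \frac{1}{66} = \frac{P}{33}$)
$k{\left(-92 \right)} - K{\left(-43 \right)} = \frac{1}{33} \left(-92\right) - \left(-142 - 2 \left(-43\right)^{2}\right) = - \frac{92}{33} - \left(-142 - 3698\right) = - \frac{92}{33} - -3840 = - \frac{92}{33} + 3840 = \frac{126628}{33}$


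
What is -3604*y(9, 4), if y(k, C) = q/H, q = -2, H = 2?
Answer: 3604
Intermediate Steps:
y(k, C) = -1 (y(k, C) = -2/2 = -2*½ = -1)
-3604*y(9, 4) = -3604*(-1) = 3604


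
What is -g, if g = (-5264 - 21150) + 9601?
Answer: 16813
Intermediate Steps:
g = -16813 (g = -26414 + 9601 = -16813)
-g = -1*(-16813) = 16813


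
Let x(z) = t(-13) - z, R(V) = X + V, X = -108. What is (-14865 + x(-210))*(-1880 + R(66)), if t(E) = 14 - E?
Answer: 28115016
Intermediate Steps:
R(V) = -108 + V
x(z) = 27 - z (x(z) = (14 - 1*(-13)) - z = (14 + 13) - z = 27 - z)
(-14865 + x(-210))*(-1880 + R(66)) = (-14865 + (27 - 1*(-210)))*(-1880 + (-108 + 66)) = (-14865 + (27 + 210))*(-1880 - 42) = (-14865 + 237)*(-1922) = -14628*(-1922) = 28115016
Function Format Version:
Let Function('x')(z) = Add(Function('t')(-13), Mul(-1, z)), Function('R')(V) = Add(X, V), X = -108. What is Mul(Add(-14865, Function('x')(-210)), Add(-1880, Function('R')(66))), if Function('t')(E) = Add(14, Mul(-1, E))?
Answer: 28115016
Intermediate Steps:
Function('R')(V) = Add(-108, V)
Function('x')(z) = Add(27, Mul(-1, z)) (Function('x')(z) = Add(Add(14, Mul(-1, -13)), Mul(-1, z)) = Add(Add(14, 13), Mul(-1, z)) = Add(27, Mul(-1, z)))
Mul(Add(-14865, Function('x')(-210)), Add(-1880, Function('R')(66))) = Mul(Add(-14865, Add(27, Mul(-1, -210))), Add(-1880, Add(-108, 66))) = Mul(Add(-14865, Add(27, 210)), Add(-1880, -42)) = Mul(Add(-14865, 237), -1922) = Mul(-14628, -1922) = 28115016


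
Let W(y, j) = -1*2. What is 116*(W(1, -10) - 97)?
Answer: -11484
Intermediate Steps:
W(y, j) = -2
116*(W(1, -10) - 97) = 116*(-2 - 97) = 116*(-99) = -11484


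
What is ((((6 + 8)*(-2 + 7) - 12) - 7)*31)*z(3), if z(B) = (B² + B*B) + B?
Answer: 33201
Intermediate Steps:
z(B) = B + 2*B² (z(B) = (B² + B²) + B = 2*B² + B = B + 2*B²)
((((6 + 8)*(-2 + 7) - 12) - 7)*31)*z(3) = ((((6 + 8)*(-2 + 7) - 12) - 7)*31)*(3*(1 + 2*3)) = (((14*5 - 12) - 7)*31)*(3*(1 + 6)) = (((70 - 12) - 7)*31)*(3*7) = ((58 - 7)*31)*21 = (51*31)*21 = 1581*21 = 33201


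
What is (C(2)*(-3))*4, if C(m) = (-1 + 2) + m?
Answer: -36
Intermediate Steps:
C(m) = 1 + m
(C(2)*(-3))*4 = ((1 + 2)*(-3))*4 = (3*(-3))*4 = -9*4 = -36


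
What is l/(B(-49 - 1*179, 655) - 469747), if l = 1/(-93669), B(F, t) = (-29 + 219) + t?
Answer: 1/43921581438 ≈ 2.2768e-11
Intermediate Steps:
B(F, t) = 190 + t
l = -1/93669 ≈ -1.0676e-5
l/(B(-49 - 1*179, 655) - 469747) = -1/(93669*((190 + 655) - 469747)) = -1/(93669*(845 - 469747)) = -1/93669/(-468902) = -1/93669*(-1/468902) = 1/43921581438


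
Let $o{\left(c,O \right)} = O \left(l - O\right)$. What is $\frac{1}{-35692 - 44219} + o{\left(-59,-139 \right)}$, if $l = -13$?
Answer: $- \frac{1399561255}{79911} \approx -17514.0$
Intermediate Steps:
$o{\left(c,O \right)} = O \left(-13 - O\right)$
$\frac{1}{-35692 - 44219} + o{\left(-59,-139 \right)} = \frac{1}{-35692 - 44219} - - 139 \left(13 - 139\right) = \frac{1}{-79911} - \left(-139\right) \left(-126\right) = - \frac{1}{79911} - 17514 = - \frac{1399561255}{79911}$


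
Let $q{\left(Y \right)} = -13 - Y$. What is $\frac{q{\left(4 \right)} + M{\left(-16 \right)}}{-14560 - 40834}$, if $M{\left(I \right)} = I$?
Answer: $\frac{33}{55394} \approx 0.00059573$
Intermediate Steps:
$\frac{q{\left(4 \right)} + M{\left(-16 \right)}}{-14560 - 40834} = \frac{\left(-13 - 4\right) - 16}{-14560 - 40834} = \frac{\left(-13 - 4\right) - 16}{-55394} = \left(-17 - 16\right) \left(- \frac{1}{55394}\right) = \left(-33\right) \left(- \frac{1}{55394}\right) = \frac{33}{55394}$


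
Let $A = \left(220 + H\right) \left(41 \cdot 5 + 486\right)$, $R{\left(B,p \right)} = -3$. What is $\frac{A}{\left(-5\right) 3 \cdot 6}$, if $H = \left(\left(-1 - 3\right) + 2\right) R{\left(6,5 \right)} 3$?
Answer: $- \frac{82229}{45} \approx -1827.3$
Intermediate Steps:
$H = 18$ ($H = \left(\left(-1 - 3\right) + 2\right) \left(-3\right) 3 = \left(-4 + 2\right) \left(-3\right) 3 = \left(-2\right) \left(-3\right) 3 = 6 \cdot 3 = 18$)
$A = 164458$ ($A = \left(220 + 18\right) \left(41 \cdot 5 + 486\right) = 238 \left(205 + 486\right) = 238 \cdot 691 = 164458$)
$\frac{A}{\left(-5\right) 3 \cdot 6} = \frac{164458}{\left(-5\right) 3 \cdot 6} = \frac{164458}{\left(-15\right) 6} = \frac{164458}{-90} = 164458 \left(- \frac{1}{90}\right) = - \frac{82229}{45}$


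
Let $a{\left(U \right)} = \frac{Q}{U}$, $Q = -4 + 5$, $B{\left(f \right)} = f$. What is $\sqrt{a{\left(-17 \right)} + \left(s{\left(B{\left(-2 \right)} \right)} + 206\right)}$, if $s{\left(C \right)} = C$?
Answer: $\frac{\sqrt{58939}}{17} \approx 14.281$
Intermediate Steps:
$Q = 1$
$a{\left(U \right)} = \frac{1}{U}$ ($a{\left(U \right)} = 1 \frac{1}{U} = \frac{1}{U}$)
$\sqrt{a{\left(-17 \right)} + \left(s{\left(B{\left(-2 \right)} \right)} + 206\right)} = \sqrt{\frac{1}{-17} + \left(-2 + 206\right)} = \sqrt{- \frac{1}{17} + 204} = \sqrt{\frac{3467}{17}} = \frac{\sqrt{58939}}{17}$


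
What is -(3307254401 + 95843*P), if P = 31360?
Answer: -6312890881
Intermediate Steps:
-(3307254401 + 95843*P) = -95843/(1/(31360 + 34507)) = -95843/(1/65867) = -95843/1/65867 = -95843*65867 = -6312890881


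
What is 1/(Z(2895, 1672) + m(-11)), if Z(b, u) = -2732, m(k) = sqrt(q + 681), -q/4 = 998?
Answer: -2732/7467135 - I*sqrt(3311)/7467135 ≈ -0.00036587 - 7.7059e-6*I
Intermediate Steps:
q = -3992 (q = -4*998 = -3992)
m(k) = I*sqrt(3311) (m(k) = sqrt(-3992 + 681) = sqrt(-3311) = I*sqrt(3311))
1/(Z(2895, 1672) + m(-11)) = 1/(-2732 + I*sqrt(3311))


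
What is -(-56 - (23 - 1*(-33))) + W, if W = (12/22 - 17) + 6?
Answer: 1117/11 ≈ 101.55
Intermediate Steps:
W = -115/11 (W = (12*(1/22) - 17) + 6 = (6/11 - 17) + 6 = -181/11 + 6 = -115/11 ≈ -10.455)
-(-56 - (23 - 1*(-33))) + W = -(-56 - (23 - 1*(-33))) - 115/11 = -(-56 - (23 + 33)) - 115/11 = -(-56 - 1*56) - 115/11 = -(-56 - 56) - 115/11 = -1*(-112) - 115/11 = 112 - 115/11 = 1117/11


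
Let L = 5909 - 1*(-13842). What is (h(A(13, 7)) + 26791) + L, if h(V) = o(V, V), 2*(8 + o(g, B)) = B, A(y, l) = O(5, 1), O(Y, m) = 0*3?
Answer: 46534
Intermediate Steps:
O(Y, m) = 0
A(y, l) = 0
o(g, B) = -8 + B/2
h(V) = -8 + V/2
L = 19751 (L = 5909 + 13842 = 19751)
(h(A(13, 7)) + 26791) + L = ((-8 + (½)*0) + 26791) + 19751 = ((-8 + 0) + 26791) + 19751 = (-8 + 26791) + 19751 = 26783 + 19751 = 46534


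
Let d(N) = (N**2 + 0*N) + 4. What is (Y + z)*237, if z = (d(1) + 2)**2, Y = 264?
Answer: 74181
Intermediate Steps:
d(N) = 4 + N**2 (d(N) = (N**2 + 0) + 4 = N**2 + 4 = 4 + N**2)
z = 49 (z = ((4 + 1**2) + 2)**2 = ((4 + 1) + 2)**2 = (5 + 2)**2 = 7**2 = 49)
(Y + z)*237 = (264 + 49)*237 = 313*237 = 74181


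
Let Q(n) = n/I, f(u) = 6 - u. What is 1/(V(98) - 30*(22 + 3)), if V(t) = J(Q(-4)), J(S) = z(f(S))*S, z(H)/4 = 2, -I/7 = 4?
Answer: -7/5242 ≈ -0.0013354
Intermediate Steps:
I = -28 (I = -7*4 = -28)
Q(n) = -n/28 (Q(n) = n/(-28) = n*(-1/28) = -n/28)
z(H) = 8 (z(H) = 4*2 = 8)
J(S) = 8*S
V(t) = 8/7 (V(t) = 8*(-1/28*(-4)) = 8*(⅐) = 8/7)
1/(V(98) - 30*(22 + 3)) = 1/(8/7 - 30*(22 + 3)) = 1/(8/7 - 30*25) = 1/(8/7 - 750) = 1/(-5242/7) = -7/5242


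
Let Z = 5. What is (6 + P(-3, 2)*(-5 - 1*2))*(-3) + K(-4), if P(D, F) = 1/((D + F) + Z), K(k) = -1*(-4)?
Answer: -35/4 ≈ -8.7500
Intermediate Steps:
K(k) = 4
P(D, F) = 1/(5 + D + F) (P(D, F) = 1/((D + F) + 5) = 1/(5 + D + F))
(6 + P(-3, 2)*(-5 - 1*2))*(-3) + K(-4) = (6 + (-5 - 1*2)/(5 - 3 + 2))*(-3) + 4 = (6 + (-5 - 2)/4)*(-3) + 4 = (6 + (¼)*(-7))*(-3) + 4 = (6 - 7/4)*(-3) + 4 = (17/4)*(-3) + 4 = -51/4 + 4 = -35/4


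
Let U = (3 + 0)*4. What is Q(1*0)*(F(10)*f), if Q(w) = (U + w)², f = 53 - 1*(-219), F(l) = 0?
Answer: 0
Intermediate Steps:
f = 272 (f = 53 + 219 = 272)
U = 12 (U = 3*4 = 12)
Q(w) = (12 + w)²
Q(1*0)*(F(10)*f) = (12 + 1*0)²*(0*272) = (12 + 0)²*0 = 12²*0 = 144*0 = 0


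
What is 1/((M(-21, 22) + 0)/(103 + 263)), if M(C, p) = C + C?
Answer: -61/7 ≈ -8.7143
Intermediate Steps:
M(C, p) = 2*C
1/((M(-21, 22) + 0)/(103 + 263)) = 1/((2*(-21) + 0)/(103 + 263)) = 1/((-42 + 0)/366) = 1/(-42*1/366) = 1/(-7/61) = -61/7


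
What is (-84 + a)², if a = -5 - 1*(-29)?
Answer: 3600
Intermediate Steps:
a = 24 (a = -5 + 29 = 24)
(-84 + a)² = (-84 + 24)² = (-60)² = 3600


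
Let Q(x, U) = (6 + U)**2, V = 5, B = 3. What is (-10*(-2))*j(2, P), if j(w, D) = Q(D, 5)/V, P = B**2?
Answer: 484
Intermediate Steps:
P = 9 (P = 3**2 = 9)
j(w, D) = 121/5 (j(w, D) = (6 + 5)**2/5 = 11**2*(1/5) = 121*(1/5) = 121/5)
(-10*(-2))*j(2, P) = -10*(-2)*(121/5) = 20*(121/5) = 484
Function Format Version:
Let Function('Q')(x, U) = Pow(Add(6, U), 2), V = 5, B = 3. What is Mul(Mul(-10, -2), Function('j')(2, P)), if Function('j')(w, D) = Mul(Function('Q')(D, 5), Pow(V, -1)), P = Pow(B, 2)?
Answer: 484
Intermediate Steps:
P = 9 (P = Pow(3, 2) = 9)
Function('j')(w, D) = Rational(121, 5) (Function('j')(w, D) = Mul(Pow(Add(6, 5), 2), Pow(5, -1)) = Mul(Pow(11, 2), Rational(1, 5)) = Mul(121, Rational(1, 5)) = Rational(121, 5))
Mul(Mul(-10, -2), Function('j')(2, P)) = Mul(Mul(-10, -2), Rational(121, 5)) = Mul(20, Rational(121, 5)) = 484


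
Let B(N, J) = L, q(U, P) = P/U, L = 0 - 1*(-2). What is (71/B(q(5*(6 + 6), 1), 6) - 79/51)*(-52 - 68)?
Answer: -69260/17 ≈ -4074.1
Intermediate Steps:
L = 2 (L = 0 + 2 = 2)
B(N, J) = 2
(71/B(q(5*(6 + 6), 1), 6) - 79/51)*(-52 - 68) = (71/2 - 79/51)*(-52 - 68) = (71*(½) - 79*1/51)*(-120) = (71/2 - 79/51)*(-120) = (3463/102)*(-120) = -69260/17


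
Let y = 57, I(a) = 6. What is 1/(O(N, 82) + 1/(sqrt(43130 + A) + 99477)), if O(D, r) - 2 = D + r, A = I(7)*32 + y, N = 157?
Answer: 2384846965627/574748142690065 + sqrt(43379)/574748142690065 ≈ 0.0041494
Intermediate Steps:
A = 249 (A = 6*32 + 57 = 192 + 57 = 249)
O(D, r) = 2 + D + r (O(D, r) = 2 + (D + r) = 2 + D + r)
1/(O(N, 82) + 1/(sqrt(43130 + A) + 99477)) = 1/((2 + 157 + 82) + 1/(sqrt(43130 + 249) + 99477)) = 1/(241 + 1/(sqrt(43379) + 99477)) = 1/(241 + 1/(99477 + sqrt(43379)))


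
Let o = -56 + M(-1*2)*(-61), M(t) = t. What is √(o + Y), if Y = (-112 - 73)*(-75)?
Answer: 3*√1549 ≈ 118.07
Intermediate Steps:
o = 66 (o = -56 - 1*2*(-61) = -56 - 2*(-61) = -56 + 122 = 66)
Y = 13875 (Y = -185*(-75) = 13875)
√(o + Y) = √(66 + 13875) = √13941 = 3*√1549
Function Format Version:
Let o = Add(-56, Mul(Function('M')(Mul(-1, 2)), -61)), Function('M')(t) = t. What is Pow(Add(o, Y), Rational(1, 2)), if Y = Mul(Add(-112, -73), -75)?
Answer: Mul(3, Pow(1549, Rational(1, 2))) ≈ 118.07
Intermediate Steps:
o = 66 (o = Add(-56, Mul(Mul(-1, 2), -61)) = Add(-56, Mul(-2, -61)) = Add(-56, 122) = 66)
Y = 13875 (Y = Mul(-185, -75) = 13875)
Pow(Add(o, Y), Rational(1, 2)) = Pow(Add(66, 13875), Rational(1, 2)) = Pow(13941, Rational(1, 2)) = Mul(3, Pow(1549, Rational(1, 2)))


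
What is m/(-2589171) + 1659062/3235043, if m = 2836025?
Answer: -4879067606473/8376079519353 ≈ -0.58250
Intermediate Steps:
m/(-2589171) + 1659062/3235043 = 2836025/(-2589171) + 1659062/3235043 = 2836025*(-1/2589171) + 1659062*(1/3235043) = -2836025/2589171 + 1659062/3235043 = -4879067606473/8376079519353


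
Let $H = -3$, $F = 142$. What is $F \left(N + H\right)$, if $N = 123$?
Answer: $17040$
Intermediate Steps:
$F \left(N + H\right) = 142 \left(123 - 3\right) = 142 \cdot 120 = 17040$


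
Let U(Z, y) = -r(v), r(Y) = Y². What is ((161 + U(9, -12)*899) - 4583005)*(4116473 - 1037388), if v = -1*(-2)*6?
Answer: -14509572245500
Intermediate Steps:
v = 12 (v = 2*6 = 12)
U(Z, y) = -144 (U(Z, y) = -1*12² = -1*144 = -144)
((161 + U(9, -12)*899) - 4583005)*(4116473 - 1037388) = ((161 - 144*899) - 4583005)*(4116473 - 1037388) = ((161 - 129456) - 4583005)*3079085 = (-129295 - 4583005)*3079085 = -4712300*3079085 = -14509572245500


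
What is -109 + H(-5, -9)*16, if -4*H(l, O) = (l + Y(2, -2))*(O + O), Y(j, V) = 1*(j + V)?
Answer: -469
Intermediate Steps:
Y(j, V) = V + j (Y(j, V) = 1*(V + j) = V + j)
H(l, O) = -O*l/2 (H(l, O) = -(l + (-2 + 2))*(O + O)/4 = -(l + 0)*2*O/4 = -l*2*O/4 = -O*l/2)
-109 + H(-5, -9)*16 = -109 - ½*(-9)*(-5)*16 = -109 - 45/2*16 = -109 - 360 = -469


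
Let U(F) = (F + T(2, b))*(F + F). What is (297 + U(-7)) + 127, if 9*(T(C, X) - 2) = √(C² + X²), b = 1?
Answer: 494 - 14*√5/9 ≈ 490.52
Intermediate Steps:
T(C, X) = 2 + √(C² + X²)/9
U(F) = 2*F*(2 + F + √5/9) (U(F) = (F + (2 + √(2² + 1²)/9))*(F + F) = (F + (2 + √(4 + 1)/9))*(2*F) = (F + (2 + √5/9))*(2*F) = (2 + F + √5/9)*(2*F) = 2*F*(2 + F + √5/9))
(297 + U(-7)) + 127 = (297 + (2/9)*(-7)*(18 + √5 + 9*(-7))) + 127 = (297 + (2/9)*(-7)*(18 + √5 - 63)) + 127 = (297 + (2/9)*(-7)*(-45 + √5)) + 127 = (297 + (70 - 14*√5/9)) + 127 = (367 - 14*√5/9) + 127 = 494 - 14*√5/9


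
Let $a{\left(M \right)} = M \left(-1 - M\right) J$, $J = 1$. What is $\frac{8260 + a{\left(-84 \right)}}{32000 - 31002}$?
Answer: $\frac{644}{499} \approx 1.2906$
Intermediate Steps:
$a{\left(M \right)} = M \left(-1 - M\right)$ ($a{\left(M \right)} = M \left(-1 - M\right) 1 = M \left(-1 - M\right)$)
$\frac{8260 + a{\left(-84 \right)}}{32000 - 31002} = \frac{8260 - - 84 \left(1 - 84\right)}{32000 - 31002} = \frac{8260 - \left(-84\right) \left(-83\right)}{998} = \left(8260 - 6972\right) \frac{1}{998} = 1288 \cdot \frac{1}{998} = \frac{644}{499}$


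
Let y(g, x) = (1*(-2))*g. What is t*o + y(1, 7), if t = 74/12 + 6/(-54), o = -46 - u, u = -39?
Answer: -799/18 ≈ -44.389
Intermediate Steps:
o = -7 (o = -46 - 1*(-39) = -46 + 39 = -7)
y(g, x) = -2*g
t = 109/18 (t = 74*(1/12) + 6*(-1/54) = 37/6 - ⅑ = 109/18 ≈ 6.0556)
t*o + y(1, 7) = (109/18)*(-7) - 2*1 = -763/18 - 2 = -799/18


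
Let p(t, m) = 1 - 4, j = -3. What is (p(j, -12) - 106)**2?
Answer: 11881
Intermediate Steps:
p(t, m) = -3
(p(j, -12) - 106)**2 = (-3 - 106)**2 = (-109)**2 = 11881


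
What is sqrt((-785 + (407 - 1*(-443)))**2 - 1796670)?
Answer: I*sqrt(1792445) ≈ 1338.8*I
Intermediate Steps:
sqrt((-785 + (407 - 1*(-443)))**2 - 1796670) = sqrt((-785 + (407 + 443))**2 - 1796670) = sqrt((-785 + 850)**2 - 1796670) = sqrt(65**2 - 1796670) = sqrt(4225 - 1796670) = sqrt(-1792445) = I*sqrt(1792445)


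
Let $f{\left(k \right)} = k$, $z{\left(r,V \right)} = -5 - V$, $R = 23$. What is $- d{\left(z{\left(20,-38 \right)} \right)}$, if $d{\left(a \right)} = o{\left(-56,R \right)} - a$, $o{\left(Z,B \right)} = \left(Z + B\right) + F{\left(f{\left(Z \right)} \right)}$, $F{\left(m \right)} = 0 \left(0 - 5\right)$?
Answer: $66$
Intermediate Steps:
$F{\left(m \right)} = 0$ ($F{\left(m \right)} = 0 \left(-5\right) = 0$)
$o{\left(Z,B \right)} = B + Z$ ($o{\left(Z,B \right)} = \left(Z + B\right) + 0 = \left(B + Z\right) + 0 = B + Z$)
$d{\left(a \right)} = -33 - a$ ($d{\left(a \right)} = \left(23 - 56\right) - a = -33 - a$)
$- d{\left(z{\left(20,-38 \right)} \right)} = - (-33 - \left(-5 - -38\right)) = - (-33 - \left(-5 + 38\right)) = - (-33 - 33) = \left(-1\right) \left(-66\right) = 66$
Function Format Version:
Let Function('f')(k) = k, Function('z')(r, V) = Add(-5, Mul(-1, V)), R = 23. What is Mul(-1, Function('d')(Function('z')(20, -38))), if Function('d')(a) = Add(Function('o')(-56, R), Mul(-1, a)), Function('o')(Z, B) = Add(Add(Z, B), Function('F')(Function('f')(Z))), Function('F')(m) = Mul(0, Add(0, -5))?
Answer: 66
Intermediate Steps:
Function('F')(m) = 0 (Function('F')(m) = Mul(0, -5) = 0)
Function('o')(Z, B) = Add(B, Z) (Function('o')(Z, B) = Add(Add(Z, B), 0) = Add(Add(B, Z), 0) = Add(B, Z))
Function('d')(a) = Add(-33, Mul(-1, a)) (Function('d')(a) = Add(Add(23, -56), Mul(-1, a)) = Add(-33, Mul(-1, a)))
Mul(-1, Function('d')(Function('z')(20, -38))) = Mul(-1, Add(-33, Mul(-1, Add(-5, Mul(-1, -38))))) = Mul(-1, Add(-33, Mul(-1, Add(-5, 38)))) = Mul(-1, Add(-33, Mul(-1, 33))) = Mul(-1, Add(-33, -33)) = Mul(-1, -66) = 66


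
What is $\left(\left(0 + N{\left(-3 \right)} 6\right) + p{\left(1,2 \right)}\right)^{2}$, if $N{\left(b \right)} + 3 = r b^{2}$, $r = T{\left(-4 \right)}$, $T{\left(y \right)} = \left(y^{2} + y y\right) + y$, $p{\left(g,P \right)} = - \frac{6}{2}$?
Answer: $2223081$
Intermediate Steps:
$p{\left(g,P \right)} = -3$ ($p{\left(g,P \right)} = \left(-6\right) \frac{1}{2} = -3$)
$T{\left(y \right)} = y + 2 y^{2}$ ($T{\left(y \right)} = \left(y^{2} + y^{2}\right) + y = 2 y^{2} + y = y + 2 y^{2}$)
$r = 28$ ($r = - 4 \left(1 + 2 \left(-4\right)\right) = - 4 \left(1 - 8\right) = \left(-4\right) \left(-7\right) = 28$)
$N{\left(b \right)} = -3 + 28 b^{2}$
$\left(\left(0 + N{\left(-3 \right)} 6\right) + p{\left(1,2 \right)}\right)^{2} = \left(\left(0 + \left(-3 + 28 \left(-3\right)^{2}\right) 6\right) - 3\right)^{2} = \left(\left(0 + \left(-3 + 28 \cdot 9\right) 6\right) - 3\right)^{2} = \left(\left(0 + \left(-3 + 252\right) 6\right) - 3\right)^{2} = \left(\left(0 + 249 \cdot 6\right) - 3\right)^{2} = \left(\left(0 + 1494\right) - 3\right)^{2} = \left(1494 - 3\right)^{2} = 1491^{2} = 2223081$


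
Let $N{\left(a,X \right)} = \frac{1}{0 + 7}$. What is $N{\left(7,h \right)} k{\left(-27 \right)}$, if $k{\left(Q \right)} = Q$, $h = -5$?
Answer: $- \frac{27}{7} \approx -3.8571$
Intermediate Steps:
$N{\left(a,X \right)} = \frac{1}{7}$
$N{\left(7,h \right)} k{\left(-27 \right)} = \frac{1}{7} \left(-27\right) = - \frac{27}{7}$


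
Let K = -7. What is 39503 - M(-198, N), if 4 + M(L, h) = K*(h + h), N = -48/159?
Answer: 2093647/53 ≈ 39503.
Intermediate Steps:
N = -16/53 (N = -48*1/159 = -16/53 ≈ -0.30189)
M(L, h) = -4 - 14*h (M(L, h) = -4 - 7*(h + h) = -4 - 14*h)
39503 - M(-198, N) = 39503 - (-4 - 14*(-16/53)) = 39503 - (-4 + 224/53) = 39503 - 1*12/53 = 39503 - 12/53 = 2093647/53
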